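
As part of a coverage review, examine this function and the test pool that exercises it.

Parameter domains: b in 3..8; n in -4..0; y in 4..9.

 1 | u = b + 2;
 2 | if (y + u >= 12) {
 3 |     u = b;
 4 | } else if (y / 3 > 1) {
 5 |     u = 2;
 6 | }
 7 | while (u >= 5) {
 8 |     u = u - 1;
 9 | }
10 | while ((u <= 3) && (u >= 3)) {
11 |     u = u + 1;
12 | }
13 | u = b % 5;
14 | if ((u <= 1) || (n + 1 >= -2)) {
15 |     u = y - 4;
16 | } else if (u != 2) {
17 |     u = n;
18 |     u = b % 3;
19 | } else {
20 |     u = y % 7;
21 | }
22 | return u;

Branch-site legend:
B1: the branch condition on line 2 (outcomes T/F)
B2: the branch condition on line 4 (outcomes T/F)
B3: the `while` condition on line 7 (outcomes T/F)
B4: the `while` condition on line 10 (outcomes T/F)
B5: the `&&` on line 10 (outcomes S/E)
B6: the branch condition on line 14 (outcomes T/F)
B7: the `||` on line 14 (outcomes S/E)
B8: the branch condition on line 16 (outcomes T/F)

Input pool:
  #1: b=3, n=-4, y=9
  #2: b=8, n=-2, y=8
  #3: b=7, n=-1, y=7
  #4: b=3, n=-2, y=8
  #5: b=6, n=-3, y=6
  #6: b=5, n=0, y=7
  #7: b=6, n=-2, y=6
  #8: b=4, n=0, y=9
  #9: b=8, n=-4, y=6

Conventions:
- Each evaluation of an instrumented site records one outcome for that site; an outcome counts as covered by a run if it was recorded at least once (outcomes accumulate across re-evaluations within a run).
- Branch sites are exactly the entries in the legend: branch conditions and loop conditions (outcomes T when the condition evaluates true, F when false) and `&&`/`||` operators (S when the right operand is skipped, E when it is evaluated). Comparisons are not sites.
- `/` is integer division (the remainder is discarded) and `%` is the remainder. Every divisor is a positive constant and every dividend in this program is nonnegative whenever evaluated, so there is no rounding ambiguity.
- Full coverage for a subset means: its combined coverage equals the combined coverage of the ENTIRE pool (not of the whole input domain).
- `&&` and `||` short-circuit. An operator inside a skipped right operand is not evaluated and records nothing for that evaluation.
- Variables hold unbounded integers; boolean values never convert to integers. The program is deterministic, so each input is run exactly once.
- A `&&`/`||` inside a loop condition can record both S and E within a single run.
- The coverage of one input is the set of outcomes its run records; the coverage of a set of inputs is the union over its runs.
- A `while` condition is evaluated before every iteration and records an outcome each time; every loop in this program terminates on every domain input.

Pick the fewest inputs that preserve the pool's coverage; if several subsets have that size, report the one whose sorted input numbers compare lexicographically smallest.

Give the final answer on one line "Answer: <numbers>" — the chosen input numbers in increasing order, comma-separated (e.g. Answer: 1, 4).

input #1, b=3, n=-4, y=9: events B1->T, B3->F, B5->E, B4->T, B5->S, B4->F, B7->E, B6->F, B8->T; outcomes B1=T, B3=F, B4=T, B4=F, B5=S, B5=E, B6=F, B7=E, B8=T
input #2, b=8, n=-2, y=8: events B1->T, B3->T, B3->T, B3->T, B3->T, B3->F, B5->S, B4->F, B7->E, B6->T; outcomes B1=T, B3=T, B3=F, B4=F, B5=S, B6=T, B7=E
input #3, b=7, n=-1, y=7: events B1->T, B3->T, B3->T, B3->T, B3->F, B5->S, B4->F, B7->E, B6->T; outcomes B1=T, B3=T, B3=F, B4=F, B5=S, B6=T, B7=E
input #4, b=3, n=-2, y=8: events B1->T, B3->F, B5->E, B4->T, B5->S, B4->F, B7->E, B6->T; outcomes B1=T, B3=F, B4=T, B4=F, B5=S, B5=E, B6=T, B7=E
input #5, b=6, n=-3, y=6: events B1->T, B3->T, B3->T, B3->F, B5->S, B4->F, B7->S, B6->T; outcomes B1=T, B3=T, B3=F, B4=F, B5=S, B6=T, B7=S
input #6, b=5, n=0, y=7: events B1->T, B3->T, B3->F, B5->S, B4->F, B7->S, B6->T; outcomes B1=T, B3=T, B3=F, B4=F, B5=S, B6=T, B7=S
input #7, b=6, n=-2, y=6: events B1->T, B3->T, B3->T, B3->F, B5->S, B4->F, B7->S, B6->T; outcomes B1=T, B3=T, B3=F, B4=F, B5=S, B6=T, B7=S
input #8, b=4, n=0, y=9: events B1->T, B3->F, B5->S, B4->F, B7->E, B6->T; outcomes B1=T, B3=F, B4=F, B5=S, B6=T, B7=E
input #9, b=8, n=-4, y=6: events B1->T, B3->T, B3->T, B3->T, B3->T, B3->F, B5->S, B4->F, B7->E, B6->F, B8->T; outcomes B1=T, B3=T, B3=F, B4=F, B5=S, B6=F, B7=E, B8=T
together the pool reaches 12 outcomes: B1=T, B3=T, B3=F, B4=T, B4=F, B5=S, B5=E, B6=T, B6=F, B7=S, B7=E, B8=T
checked all size-1 subsets: none covers 12 outcomes (max 9/12)
the canonical winner is {1, 5}: size 2, full 12-outcome coverage, earliest index list among size-2 covers

Answer: 1, 5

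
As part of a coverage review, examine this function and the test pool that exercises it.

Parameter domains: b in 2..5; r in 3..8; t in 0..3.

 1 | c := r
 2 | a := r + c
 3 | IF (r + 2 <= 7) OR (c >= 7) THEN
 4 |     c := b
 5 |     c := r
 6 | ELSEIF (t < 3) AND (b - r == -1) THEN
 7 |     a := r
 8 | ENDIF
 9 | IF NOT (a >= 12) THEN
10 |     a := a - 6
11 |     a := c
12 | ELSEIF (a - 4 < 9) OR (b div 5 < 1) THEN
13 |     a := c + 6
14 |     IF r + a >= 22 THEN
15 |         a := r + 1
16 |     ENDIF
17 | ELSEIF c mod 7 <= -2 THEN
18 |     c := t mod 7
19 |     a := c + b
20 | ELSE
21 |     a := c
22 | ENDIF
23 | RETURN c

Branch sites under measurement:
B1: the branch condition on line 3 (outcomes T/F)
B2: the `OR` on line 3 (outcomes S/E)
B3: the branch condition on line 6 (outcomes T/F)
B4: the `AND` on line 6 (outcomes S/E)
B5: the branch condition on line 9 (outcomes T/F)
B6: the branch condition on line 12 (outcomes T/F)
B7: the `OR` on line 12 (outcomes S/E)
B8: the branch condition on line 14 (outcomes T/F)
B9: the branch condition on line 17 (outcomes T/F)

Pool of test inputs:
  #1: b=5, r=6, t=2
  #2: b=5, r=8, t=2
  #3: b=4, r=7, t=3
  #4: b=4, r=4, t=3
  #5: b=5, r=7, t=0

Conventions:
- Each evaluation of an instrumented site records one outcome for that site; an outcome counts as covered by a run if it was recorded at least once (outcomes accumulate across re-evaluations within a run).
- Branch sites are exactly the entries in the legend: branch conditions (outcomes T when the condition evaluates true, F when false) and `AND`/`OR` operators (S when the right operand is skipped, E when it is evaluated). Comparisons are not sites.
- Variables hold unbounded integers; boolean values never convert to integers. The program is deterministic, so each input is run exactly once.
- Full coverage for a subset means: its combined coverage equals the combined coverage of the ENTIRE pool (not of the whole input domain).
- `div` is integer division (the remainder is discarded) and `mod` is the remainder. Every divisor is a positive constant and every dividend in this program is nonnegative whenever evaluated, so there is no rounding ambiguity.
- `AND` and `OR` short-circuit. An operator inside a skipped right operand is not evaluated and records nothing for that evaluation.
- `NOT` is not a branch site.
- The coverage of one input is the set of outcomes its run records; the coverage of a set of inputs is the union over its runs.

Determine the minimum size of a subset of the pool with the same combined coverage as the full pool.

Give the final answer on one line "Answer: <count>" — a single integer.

#1 (b=5, r=6, t=2) -> covered: B1=F, B2=E, B3=T, B4=E, B5=T
#2 (b=5, r=8, t=2) -> covered: B1=T, B2=E, B5=F, B6=F, B7=E, B9=F
#3 (b=4, r=7, t=3) -> covered: B1=T, B2=E, B5=F, B6=T, B7=E, B8=F
#4 (b=4, r=4, t=3) -> covered: B1=T, B2=S, B5=T
#5 (b=5, r=7, t=0) -> covered: B1=T, B2=E, B5=F, B6=F, B7=E, B9=F
together the pool reaches 13 outcomes: B1=T, B1=F, B2=S, B2=E, B3=T, B4=E, B5=T, B5=F, B6=T, B6=F, B7=E, B8=F, B9=F
checked all size-1 subsets: none covers 13 outcomes (max 6/13)
checked all size-2 subsets: none covers 13 outcomes (max 10/13)
checked all size-3 subsets: none covers 13 outcomes (max 12/13)
size 4: inputs {1, 2, 3, 4} cover all 13 outcomes, and no lexicographically smaller subset of this size does

Answer: 4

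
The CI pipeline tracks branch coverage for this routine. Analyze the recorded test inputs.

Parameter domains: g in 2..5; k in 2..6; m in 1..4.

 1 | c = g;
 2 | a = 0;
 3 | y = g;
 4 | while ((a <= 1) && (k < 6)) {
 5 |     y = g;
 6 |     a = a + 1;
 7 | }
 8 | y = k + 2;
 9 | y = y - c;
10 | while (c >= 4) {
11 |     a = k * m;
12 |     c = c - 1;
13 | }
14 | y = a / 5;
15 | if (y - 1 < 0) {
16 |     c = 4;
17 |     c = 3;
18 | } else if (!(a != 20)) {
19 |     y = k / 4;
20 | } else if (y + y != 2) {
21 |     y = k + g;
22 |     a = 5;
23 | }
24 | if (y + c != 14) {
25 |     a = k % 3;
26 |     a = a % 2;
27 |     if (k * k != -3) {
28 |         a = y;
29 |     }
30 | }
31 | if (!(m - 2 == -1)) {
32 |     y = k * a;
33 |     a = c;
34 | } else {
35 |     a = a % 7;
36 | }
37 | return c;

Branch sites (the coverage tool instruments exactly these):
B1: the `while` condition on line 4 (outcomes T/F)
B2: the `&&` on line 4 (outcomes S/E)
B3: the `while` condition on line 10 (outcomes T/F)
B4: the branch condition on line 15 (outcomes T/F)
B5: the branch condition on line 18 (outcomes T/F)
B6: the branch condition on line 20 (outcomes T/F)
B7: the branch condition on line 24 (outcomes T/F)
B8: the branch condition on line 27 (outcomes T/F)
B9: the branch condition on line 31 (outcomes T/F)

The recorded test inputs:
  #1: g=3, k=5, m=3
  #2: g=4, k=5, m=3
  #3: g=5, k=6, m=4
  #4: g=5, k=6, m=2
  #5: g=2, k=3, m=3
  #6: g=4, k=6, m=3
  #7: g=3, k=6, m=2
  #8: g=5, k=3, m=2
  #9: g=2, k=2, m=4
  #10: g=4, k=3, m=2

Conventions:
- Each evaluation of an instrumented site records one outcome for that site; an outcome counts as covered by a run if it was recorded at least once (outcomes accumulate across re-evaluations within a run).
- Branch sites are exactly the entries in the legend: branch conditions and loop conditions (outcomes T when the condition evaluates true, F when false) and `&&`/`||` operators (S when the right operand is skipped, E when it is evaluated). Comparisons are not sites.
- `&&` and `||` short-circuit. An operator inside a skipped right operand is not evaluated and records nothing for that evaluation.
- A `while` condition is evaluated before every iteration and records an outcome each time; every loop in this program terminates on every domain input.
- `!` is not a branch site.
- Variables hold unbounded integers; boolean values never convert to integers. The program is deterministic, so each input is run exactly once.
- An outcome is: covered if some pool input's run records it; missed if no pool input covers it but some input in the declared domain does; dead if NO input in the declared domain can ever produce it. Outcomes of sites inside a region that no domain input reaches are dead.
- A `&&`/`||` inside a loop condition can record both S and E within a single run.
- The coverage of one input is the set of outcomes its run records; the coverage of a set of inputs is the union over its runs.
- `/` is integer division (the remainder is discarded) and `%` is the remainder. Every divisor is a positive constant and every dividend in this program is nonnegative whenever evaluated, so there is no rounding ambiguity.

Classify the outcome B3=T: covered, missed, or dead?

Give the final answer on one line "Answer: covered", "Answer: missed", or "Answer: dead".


B3=T is recorded by pool input(s) 2, 3, 4, 6, 8, 10 -> covered
Answer: covered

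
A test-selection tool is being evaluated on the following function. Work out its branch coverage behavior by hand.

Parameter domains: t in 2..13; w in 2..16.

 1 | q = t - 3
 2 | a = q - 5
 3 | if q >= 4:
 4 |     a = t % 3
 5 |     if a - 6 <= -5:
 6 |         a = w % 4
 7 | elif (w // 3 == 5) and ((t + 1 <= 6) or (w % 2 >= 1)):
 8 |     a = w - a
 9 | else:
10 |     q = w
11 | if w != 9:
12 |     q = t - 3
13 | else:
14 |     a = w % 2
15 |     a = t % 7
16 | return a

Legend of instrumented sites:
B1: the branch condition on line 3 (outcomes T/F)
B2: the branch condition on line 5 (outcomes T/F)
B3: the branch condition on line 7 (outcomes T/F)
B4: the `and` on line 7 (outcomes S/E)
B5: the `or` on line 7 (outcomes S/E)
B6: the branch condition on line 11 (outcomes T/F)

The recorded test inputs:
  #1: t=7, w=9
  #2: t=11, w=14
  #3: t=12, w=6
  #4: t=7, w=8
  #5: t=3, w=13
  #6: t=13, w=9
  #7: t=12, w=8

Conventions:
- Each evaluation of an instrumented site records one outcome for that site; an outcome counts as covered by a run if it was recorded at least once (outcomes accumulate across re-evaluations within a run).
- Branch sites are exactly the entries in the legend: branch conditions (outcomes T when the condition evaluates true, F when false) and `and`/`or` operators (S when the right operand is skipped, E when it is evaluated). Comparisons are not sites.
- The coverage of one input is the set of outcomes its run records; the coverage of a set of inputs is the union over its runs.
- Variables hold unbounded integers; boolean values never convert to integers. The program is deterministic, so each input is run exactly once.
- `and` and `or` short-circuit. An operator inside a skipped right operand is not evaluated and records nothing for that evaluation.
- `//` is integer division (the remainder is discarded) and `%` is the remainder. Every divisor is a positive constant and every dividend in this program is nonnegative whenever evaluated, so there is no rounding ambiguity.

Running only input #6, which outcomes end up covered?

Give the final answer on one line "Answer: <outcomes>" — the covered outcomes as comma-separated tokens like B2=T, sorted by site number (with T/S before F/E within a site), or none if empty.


Running input #6 (t=13, w=9), event by event:
  B1->T, B2->T, B6->F
as a set, this run covers: B1=T, B2=T, B6=F
Answer: B1=T, B2=T, B6=F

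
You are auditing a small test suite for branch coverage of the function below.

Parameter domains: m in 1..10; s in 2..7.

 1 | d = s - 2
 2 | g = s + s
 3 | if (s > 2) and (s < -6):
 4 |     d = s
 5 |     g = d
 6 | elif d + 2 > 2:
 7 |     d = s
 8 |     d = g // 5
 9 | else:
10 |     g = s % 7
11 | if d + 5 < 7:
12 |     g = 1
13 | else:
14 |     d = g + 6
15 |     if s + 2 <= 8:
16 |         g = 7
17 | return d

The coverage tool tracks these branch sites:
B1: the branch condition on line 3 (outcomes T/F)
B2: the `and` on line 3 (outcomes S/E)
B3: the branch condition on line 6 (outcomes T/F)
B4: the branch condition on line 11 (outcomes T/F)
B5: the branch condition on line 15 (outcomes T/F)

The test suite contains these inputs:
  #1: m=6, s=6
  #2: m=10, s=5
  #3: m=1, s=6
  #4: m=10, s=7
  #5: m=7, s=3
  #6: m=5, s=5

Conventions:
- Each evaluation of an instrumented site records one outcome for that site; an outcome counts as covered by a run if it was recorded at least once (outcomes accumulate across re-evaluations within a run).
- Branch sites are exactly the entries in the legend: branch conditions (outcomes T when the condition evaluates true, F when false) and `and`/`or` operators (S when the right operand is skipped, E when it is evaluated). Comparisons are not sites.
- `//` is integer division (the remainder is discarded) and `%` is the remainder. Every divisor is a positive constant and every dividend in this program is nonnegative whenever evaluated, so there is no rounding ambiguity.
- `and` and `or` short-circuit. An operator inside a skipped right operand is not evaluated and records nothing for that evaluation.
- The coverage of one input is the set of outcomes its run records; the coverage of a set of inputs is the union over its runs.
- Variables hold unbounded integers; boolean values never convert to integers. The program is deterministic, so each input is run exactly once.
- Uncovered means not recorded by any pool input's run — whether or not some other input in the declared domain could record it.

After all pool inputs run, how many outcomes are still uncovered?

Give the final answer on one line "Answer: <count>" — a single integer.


input #1, m=6, s=6: events B2->E, B1->F, B3->T, B4->F, B5->T; outcomes B1=F, B2=E, B3=T, B4=F, B5=T
input #2, m=10, s=5: events B2->E, B1->F, B3->T, B4->F, B5->T; outcomes B1=F, B2=E, B3=T, B4=F, B5=T
input #3, m=1, s=6: events B2->E, B1->F, B3->T, B4->F, B5->T; outcomes B1=F, B2=E, B3=T, B4=F, B5=T
input #4, m=10, s=7: events B2->E, B1->F, B3->T, B4->F, B5->F; outcomes B1=F, B2=E, B3=T, B4=F, B5=F
input #5, m=7, s=3: events B2->E, B1->F, B3->T, B4->T; outcomes B1=F, B2=E, B3=T, B4=T
input #6, m=5, s=5: events B2->E, B1->F, B3->T, B4->F, B5->T; outcomes B1=F, B2=E, B3=T, B4=F, B5=T
union over the pool: B1=F, B2=E, B3=T, B4=T, B4=F, B5=T, B5=F
uncovered (3 of 10): B1=T, B2=S, B3=F
Answer: 3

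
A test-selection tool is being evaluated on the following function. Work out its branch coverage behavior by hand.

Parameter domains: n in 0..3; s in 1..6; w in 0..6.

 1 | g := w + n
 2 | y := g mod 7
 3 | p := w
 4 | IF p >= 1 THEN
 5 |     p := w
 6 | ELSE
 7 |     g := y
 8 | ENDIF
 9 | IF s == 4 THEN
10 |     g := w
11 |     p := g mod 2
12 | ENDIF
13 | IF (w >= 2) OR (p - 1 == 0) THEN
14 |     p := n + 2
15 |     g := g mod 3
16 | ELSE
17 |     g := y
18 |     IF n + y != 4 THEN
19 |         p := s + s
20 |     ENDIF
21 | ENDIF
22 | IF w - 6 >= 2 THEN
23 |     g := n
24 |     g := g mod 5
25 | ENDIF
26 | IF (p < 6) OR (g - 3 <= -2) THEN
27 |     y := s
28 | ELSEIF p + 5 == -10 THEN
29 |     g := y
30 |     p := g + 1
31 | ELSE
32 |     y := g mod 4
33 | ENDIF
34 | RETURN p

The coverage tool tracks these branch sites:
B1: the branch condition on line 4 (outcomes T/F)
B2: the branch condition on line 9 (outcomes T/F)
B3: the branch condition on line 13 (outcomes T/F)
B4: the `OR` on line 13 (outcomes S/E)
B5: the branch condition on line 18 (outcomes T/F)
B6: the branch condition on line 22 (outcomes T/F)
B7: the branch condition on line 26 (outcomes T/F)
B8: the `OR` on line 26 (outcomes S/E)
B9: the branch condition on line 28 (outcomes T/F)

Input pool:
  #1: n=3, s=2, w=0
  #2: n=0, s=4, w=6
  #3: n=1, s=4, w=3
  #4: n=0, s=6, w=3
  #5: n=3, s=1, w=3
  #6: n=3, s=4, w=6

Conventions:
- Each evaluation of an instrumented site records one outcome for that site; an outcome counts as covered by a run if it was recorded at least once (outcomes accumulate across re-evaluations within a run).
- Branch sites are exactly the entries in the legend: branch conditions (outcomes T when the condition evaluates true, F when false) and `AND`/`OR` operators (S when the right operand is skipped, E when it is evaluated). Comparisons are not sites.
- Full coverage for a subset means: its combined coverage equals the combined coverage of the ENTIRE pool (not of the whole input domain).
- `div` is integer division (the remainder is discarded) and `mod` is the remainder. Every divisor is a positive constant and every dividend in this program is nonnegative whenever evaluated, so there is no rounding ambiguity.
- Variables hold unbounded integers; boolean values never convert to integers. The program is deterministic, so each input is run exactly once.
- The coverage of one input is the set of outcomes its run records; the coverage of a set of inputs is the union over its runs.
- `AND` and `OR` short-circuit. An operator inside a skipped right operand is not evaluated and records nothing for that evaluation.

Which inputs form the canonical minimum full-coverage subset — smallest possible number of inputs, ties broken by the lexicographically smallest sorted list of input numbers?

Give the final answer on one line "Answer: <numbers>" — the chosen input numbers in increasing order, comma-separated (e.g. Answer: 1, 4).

test 1 (n=3, s=2, w=0) hits B1=F, B2=F, B3=F, B4=E, B5=T, B6=F, B7=T, B8=S
test 2 (n=0, s=4, w=6) hits B1=T, B2=T, B3=T, B4=S, B6=F, B7=T, B8=S
test 3 (n=1, s=4, w=3) hits B1=T, B2=T, B3=T, B4=S, B6=F, B7=T, B8=S
test 4 (n=0, s=6, w=3) hits B1=T, B2=F, B3=T, B4=S, B6=F, B7=T, B8=S
test 5 (n=3, s=1, w=3) hits B1=T, B2=F, B3=T, B4=S, B6=F, B7=T, B8=S
test 6 (n=3, s=4, w=6) hits B1=T, B2=T, B3=T, B4=S, B6=F, B7=T, B8=S
union over all inputs: B1=T, B1=F, B2=T, B2=F, B3=T, B3=F, B4=S, B4=E, B5=T, B6=F, B7=T, B8=S (12 outcomes)
no size-1 subset reaches all 12 outcomes (best union: 8/12)
the canonical winner is {1, 2}: size 2, full 12-outcome coverage, earliest index list among size-2 covers

Answer: 1, 2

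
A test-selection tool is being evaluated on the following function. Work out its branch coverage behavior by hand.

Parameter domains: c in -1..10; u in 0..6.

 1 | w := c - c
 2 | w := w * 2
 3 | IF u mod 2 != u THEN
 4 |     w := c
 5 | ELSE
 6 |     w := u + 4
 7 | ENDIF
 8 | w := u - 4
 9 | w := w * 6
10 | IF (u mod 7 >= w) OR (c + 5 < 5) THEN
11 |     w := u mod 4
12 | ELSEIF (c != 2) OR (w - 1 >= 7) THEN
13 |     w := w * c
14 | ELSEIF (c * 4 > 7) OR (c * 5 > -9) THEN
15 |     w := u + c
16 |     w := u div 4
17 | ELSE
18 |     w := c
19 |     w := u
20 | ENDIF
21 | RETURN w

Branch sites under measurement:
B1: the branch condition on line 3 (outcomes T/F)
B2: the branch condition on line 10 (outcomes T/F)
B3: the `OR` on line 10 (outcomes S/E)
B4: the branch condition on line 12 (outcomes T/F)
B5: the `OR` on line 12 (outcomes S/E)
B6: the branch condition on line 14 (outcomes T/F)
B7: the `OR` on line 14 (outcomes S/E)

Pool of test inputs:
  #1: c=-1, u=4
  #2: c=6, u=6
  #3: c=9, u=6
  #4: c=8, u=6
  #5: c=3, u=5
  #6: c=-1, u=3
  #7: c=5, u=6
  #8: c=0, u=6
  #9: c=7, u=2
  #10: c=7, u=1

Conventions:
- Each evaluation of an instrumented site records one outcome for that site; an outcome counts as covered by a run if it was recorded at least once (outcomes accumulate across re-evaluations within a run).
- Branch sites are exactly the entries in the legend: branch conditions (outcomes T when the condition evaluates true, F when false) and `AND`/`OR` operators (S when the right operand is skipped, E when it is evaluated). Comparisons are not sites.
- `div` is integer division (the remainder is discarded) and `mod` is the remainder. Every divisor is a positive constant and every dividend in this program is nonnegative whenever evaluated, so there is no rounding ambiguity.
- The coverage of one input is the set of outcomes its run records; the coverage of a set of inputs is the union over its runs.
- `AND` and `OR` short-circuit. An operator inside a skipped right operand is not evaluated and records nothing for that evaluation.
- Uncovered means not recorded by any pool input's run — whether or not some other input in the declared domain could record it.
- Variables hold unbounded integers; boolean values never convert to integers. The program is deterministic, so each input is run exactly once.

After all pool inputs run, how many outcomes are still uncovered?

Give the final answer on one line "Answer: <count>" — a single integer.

test 1 (c=-1, u=4) fires B1->T, B3->S, B2->T; hits B1=T, B2=T, B3=S
test 2 (c=6, u=6) fires B1->T, B3->E, B2->F, B5->S, B4->T; hits B1=T, B2=F, B3=E, B4=T, B5=S
test 3 (c=9, u=6) fires B1->T, B3->E, B2->F, B5->S, B4->T; hits B1=T, B2=F, B3=E, B4=T, B5=S
test 4 (c=8, u=6) fires B1->T, B3->E, B2->F, B5->S, B4->T; hits B1=T, B2=F, B3=E, B4=T, B5=S
test 5 (c=3, u=5) fires B1->T, B3->E, B2->F, B5->S, B4->T; hits B1=T, B2=F, B3=E, B4=T, B5=S
test 6 (c=-1, u=3) fires B1->T, B3->S, B2->T; hits B1=T, B2=T, B3=S
test 7 (c=5, u=6) fires B1->T, B3->E, B2->F, B5->S, B4->T; hits B1=T, B2=F, B3=E, B4=T, B5=S
test 8 (c=0, u=6) fires B1->T, B3->E, B2->F, B5->S, B4->T; hits B1=T, B2=F, B3=E, B4=T, B5=S
test 9 (c=7, u=2) fires B1->T, B3->S, B2->T; hits B1=T, B2=T, B3=S
test 10 (c=7, u=1) fires B1->F, B3->S, B2->T; hits B1=F, B2=T, B3=S
union over the pool: B1=T, B1=F, B2=T, B2=F, B3=S, B3=E, B4=T, B5=S
uncovered (6 of 14): B4=F, B5=E, B6=T, B6=F, B7=S, B7=E

Answer: 6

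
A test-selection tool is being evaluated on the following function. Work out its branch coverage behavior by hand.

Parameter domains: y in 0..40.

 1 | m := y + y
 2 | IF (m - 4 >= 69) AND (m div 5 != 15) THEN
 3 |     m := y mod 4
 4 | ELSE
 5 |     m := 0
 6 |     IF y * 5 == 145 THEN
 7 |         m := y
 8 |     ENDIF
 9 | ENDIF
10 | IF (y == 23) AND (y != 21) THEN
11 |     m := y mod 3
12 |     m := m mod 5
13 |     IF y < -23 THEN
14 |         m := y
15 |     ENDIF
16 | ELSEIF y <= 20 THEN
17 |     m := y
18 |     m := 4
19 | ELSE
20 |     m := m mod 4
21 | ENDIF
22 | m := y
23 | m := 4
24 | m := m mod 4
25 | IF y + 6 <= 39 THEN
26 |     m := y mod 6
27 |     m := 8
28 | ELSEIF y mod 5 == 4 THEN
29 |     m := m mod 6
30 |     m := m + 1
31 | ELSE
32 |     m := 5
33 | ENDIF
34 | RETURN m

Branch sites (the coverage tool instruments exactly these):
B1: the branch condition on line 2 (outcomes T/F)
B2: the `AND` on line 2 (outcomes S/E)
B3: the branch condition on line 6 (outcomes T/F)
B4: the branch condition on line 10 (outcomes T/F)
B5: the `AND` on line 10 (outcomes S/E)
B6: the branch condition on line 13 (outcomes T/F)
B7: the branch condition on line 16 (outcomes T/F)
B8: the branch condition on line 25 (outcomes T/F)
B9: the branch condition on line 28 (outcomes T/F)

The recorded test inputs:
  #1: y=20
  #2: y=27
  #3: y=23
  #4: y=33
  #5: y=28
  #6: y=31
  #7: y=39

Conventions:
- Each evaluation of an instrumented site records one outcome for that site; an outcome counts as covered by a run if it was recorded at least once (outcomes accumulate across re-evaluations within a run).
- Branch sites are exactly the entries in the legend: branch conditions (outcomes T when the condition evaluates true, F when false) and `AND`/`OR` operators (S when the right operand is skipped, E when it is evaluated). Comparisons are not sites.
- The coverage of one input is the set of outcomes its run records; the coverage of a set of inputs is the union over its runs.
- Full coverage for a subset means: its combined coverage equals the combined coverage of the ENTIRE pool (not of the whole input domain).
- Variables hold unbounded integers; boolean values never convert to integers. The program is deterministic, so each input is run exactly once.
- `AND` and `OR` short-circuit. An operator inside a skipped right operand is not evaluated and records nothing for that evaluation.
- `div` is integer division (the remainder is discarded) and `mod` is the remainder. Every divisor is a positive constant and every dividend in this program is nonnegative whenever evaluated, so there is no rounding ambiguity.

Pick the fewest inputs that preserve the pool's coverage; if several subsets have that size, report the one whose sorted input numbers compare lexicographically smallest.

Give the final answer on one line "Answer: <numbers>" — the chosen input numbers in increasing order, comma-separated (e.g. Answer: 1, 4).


input #1, y=20: outcomes B1=F, B2=S, B3=F, B4=F, B5=S, B7=T, B8=T
input #2, y=27: outcomes B1=F, B2=S, B3=F, B4=F, B5=S, B7=F, B8=T
input #3, y=23: outcomes B1=F, B2=S, B3=F, B4=T, B5=E, B6=F, B8=T
input #4, y=33: outcomes B1=F, B2=S, B3=F, B4=F, B5=S, B7=F, B8=T
input #5, y=28: outcomes B1=F, B2=S, B3=F, B4=F, B5=S, B7=F, B8=T
input #6, y=31: outcomes B1=F, B2=S, B3=F, B4=F, B5=S, B7=F, B8=T
input #7, y=39: outcomes B1=F, B2=E, B3=F, B4=F, B5=S, B7=F, B8=F, B9=T
union over all inputs: B1=F, B2=S, B2=E, B3=F, B4=T, B4=F, B5=S, B5=E, B6=F, B7=T, B7=F, B8=T, B8=F, B9=T (14 outcomes)
checked all size-1 subsets: none covers 14 outcomes (max 8/14)
checked all size-2 subsets: none covers 14 outcomes (max 13/14)
size 3: inputs {1, 3, 7} cover all 14 outcomes, and no lexicographically smaller subset of this size does
Answer: 1, 3, 7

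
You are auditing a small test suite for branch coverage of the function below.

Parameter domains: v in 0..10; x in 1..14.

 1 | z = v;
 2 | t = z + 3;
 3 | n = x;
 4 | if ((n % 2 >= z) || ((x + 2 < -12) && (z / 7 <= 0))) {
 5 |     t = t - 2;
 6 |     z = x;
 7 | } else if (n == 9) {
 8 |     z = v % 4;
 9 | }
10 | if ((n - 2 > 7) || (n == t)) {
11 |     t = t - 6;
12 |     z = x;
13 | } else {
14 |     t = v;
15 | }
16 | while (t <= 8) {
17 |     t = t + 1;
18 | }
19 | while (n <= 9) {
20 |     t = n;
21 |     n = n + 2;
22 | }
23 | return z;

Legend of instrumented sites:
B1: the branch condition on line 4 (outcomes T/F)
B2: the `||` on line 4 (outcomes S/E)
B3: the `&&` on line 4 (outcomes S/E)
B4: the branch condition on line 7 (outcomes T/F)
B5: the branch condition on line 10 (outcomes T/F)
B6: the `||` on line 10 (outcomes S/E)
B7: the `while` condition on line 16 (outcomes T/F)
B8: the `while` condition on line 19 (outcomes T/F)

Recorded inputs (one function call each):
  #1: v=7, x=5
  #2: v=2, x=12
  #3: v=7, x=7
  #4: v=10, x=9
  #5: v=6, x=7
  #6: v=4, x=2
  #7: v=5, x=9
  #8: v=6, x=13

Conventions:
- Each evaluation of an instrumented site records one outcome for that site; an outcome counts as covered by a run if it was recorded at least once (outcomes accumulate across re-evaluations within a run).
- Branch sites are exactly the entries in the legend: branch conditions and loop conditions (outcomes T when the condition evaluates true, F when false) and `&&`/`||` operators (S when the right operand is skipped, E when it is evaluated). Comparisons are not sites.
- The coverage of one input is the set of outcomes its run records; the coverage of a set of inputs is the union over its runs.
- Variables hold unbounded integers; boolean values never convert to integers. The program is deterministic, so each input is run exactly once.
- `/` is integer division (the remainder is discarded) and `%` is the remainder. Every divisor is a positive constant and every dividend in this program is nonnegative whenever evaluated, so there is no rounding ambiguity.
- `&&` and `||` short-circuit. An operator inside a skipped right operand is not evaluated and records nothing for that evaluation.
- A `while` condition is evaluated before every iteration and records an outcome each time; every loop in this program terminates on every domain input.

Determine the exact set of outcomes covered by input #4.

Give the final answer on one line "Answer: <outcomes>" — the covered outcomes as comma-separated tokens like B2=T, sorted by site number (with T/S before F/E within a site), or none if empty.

Running input #4 (v=10, x=9), event by event:
  B2->E, B3->S, B1->F, B4->T, B6->E, B5->F, B7->F, B8->T, B8->F
as a set, this run covers: B1=F, B2=E, B3=S, B4=T, B5=F, B6=E, B7=F, B8=T, B8=F

Answer: B1=F, B2=E, B3=S, B4=T, B5=F, B6=E, B7=F, B8=T, B8=F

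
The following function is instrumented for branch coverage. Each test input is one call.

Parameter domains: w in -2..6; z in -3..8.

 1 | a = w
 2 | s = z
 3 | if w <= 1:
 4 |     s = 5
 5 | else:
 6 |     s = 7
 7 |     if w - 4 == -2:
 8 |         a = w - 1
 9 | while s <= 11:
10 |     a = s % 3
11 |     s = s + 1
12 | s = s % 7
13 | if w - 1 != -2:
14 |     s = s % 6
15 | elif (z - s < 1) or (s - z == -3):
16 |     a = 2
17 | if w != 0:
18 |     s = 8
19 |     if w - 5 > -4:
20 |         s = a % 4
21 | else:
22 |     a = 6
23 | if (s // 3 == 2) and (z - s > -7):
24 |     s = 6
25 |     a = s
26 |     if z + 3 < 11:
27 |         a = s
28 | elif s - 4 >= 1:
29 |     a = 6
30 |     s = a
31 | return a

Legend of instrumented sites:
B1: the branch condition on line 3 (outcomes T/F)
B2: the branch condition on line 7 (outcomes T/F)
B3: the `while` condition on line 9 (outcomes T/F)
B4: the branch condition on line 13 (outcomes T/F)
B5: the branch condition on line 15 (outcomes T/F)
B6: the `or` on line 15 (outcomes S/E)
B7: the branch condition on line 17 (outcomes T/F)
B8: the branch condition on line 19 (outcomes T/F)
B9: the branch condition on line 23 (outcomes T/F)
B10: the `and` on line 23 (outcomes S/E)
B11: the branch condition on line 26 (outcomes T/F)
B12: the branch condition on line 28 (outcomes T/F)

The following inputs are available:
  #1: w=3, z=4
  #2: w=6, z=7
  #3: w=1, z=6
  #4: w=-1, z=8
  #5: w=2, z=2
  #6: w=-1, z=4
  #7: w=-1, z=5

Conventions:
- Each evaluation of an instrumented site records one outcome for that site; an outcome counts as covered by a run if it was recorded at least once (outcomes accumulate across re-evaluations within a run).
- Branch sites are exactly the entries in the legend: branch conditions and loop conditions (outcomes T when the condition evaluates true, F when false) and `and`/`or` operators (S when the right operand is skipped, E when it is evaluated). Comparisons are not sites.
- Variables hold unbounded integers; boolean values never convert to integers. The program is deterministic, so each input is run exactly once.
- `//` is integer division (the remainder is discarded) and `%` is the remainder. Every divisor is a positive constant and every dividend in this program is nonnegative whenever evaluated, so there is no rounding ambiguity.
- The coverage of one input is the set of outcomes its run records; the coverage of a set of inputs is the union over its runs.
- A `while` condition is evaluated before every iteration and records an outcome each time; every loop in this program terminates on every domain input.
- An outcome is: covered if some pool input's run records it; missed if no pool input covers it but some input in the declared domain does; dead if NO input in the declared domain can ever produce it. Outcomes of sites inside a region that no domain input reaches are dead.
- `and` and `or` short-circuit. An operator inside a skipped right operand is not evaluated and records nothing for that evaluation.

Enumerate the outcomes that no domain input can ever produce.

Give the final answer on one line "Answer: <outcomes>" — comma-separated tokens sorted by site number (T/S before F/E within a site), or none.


checking every outcome against all 108 domain inputs:
  reachable outcomes have witnesses, e.g. B1=T (e.g. w=-2, z=-3), B1=F (e.g. w=2, z=-3), B2=T (e.g. w=2, z=-3), B2=F (e.g. w=3, z=-3)
Answer: none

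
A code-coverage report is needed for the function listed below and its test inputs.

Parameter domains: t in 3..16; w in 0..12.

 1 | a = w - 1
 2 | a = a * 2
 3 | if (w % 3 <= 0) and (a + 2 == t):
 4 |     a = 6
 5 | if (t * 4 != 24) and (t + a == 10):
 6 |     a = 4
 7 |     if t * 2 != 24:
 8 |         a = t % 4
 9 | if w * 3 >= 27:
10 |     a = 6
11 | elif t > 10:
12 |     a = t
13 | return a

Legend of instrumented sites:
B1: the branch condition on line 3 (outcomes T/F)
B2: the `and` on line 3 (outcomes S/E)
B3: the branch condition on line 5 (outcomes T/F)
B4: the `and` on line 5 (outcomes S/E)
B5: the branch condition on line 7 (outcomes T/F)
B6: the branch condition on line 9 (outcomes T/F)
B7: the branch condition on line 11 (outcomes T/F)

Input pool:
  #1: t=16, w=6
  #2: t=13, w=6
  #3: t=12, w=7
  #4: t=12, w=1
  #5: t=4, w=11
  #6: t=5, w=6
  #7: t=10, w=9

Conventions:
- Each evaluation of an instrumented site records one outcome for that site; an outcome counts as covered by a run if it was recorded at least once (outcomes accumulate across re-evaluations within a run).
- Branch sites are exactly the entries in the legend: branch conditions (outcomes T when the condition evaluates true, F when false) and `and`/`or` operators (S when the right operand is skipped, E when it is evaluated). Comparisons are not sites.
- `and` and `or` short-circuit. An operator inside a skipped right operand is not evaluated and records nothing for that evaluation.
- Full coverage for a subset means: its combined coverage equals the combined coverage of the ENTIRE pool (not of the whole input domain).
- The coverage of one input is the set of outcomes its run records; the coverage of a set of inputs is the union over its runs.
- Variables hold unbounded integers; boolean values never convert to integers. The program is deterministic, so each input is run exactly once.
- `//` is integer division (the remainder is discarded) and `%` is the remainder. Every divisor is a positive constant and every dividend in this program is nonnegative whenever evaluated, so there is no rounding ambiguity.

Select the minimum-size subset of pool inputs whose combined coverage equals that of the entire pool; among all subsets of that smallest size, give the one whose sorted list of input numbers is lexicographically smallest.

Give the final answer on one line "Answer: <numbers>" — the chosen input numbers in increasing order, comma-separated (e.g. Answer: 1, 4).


test 1 (t=16, w=6) fires B2->E, B1->F, B4->E, B3->F, B6->F, B7->T; hits B1=F, B2=E, B3=F, B4=E, B6=F, B7=T
test 2 (t=13, w=6) fires B2->E, B1->F, B4->E, B3->F, B6->F, B7->T; hits B1=F, B2=E, B3=F, B4=E, B6=F, B7=T
test 3 (t=12, w=7) fires B2->S, B1->F, B4->E, B3->F, B6->F, B7->T; hits B1=F, B2=S, B3=F, B4=E, B6=F, B7=T
test 4 (t=12, w=1) fires B2->S, B1->F, B4->E, B3->F, B6->F, B7->T; hits B1=F, B2=S, B3=F, B4=E, B6=F, B7=T
test 5 (t=4, w=11) fires B2->S, B1->F, B4->E, B3->F, B6->T; hits B1=F, B2=S, B3=F, B4=E, B6=T
test 6 (t=5, w=6) fires B2->E, B1->F, B4->E, B3->F, B6->F, B7->F; hits B1=F, B2=E, B3=F, B4=E, B6=F, B7=F
test 7 (t=10, w=9) fires B2->E, B1->F, B4->E, B3->F, B6->T; hits B1=F, B2=E, B3=F, B4=E, B6=T
the full pool covers 9 outcomes: B1=F, B2=S, B2=E, B3=F, B4=E, B6=T, B6=F, B7=T, B7=F
every size-1 subset falls short of the 9 outcomes (best: 6/9)
every size-2 subset falls short of the 9 outcomes (best: 8/9)
inputs {1, 5, 6} (size 3) cover everything; no size-3 subset with a lexicographically smaller index list covers all 9
Answer: 1, 5, 6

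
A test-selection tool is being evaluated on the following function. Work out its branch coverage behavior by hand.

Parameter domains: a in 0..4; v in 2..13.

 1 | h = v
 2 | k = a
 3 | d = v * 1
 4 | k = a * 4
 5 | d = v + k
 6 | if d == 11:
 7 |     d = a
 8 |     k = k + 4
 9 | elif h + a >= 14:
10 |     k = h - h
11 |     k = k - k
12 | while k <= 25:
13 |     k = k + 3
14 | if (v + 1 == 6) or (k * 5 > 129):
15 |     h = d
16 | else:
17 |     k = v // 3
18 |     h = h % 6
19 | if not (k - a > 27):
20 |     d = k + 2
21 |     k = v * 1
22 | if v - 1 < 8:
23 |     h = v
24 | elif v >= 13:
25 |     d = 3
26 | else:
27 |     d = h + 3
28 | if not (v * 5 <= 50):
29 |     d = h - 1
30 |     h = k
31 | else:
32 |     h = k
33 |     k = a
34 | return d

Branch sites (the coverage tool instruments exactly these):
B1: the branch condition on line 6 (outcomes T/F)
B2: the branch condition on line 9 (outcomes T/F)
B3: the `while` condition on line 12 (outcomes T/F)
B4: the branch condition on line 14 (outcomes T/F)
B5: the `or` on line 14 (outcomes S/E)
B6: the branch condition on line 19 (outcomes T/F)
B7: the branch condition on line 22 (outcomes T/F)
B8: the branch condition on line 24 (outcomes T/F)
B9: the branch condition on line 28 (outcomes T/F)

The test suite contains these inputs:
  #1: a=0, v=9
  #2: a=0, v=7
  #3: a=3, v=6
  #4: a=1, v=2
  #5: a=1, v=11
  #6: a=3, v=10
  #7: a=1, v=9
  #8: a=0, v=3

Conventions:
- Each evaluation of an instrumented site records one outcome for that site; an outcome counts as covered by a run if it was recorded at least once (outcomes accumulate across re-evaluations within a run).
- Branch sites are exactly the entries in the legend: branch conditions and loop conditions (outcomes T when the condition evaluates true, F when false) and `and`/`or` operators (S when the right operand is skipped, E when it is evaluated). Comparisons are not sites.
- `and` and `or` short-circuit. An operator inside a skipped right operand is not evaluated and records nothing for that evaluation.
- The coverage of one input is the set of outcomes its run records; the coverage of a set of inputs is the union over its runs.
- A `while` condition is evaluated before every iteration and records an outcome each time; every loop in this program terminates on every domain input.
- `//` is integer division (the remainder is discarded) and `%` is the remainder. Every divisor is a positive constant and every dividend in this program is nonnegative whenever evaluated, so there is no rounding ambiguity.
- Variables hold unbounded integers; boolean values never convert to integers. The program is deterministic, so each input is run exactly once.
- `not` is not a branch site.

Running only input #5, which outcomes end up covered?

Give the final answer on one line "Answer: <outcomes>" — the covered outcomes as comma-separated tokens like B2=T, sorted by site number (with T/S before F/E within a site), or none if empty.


Simulating input #5 (a=1, v=11) step by step:
  B1->F, B2->F, B3->T, B3->T, B3->T, B3->T, B3->T, B3->T, B3->T, B3->T
  B3->F, B5->E, B4->T, B6->T, B7->F, B8->F, B9->T
distinct outcomes covered: B1=F, B2=F, B3=T, B3=F, B4=T, B5=E, B6=T, B7=F, B8=F, B9=T
Answer: B1=F, B2=F, B3=T, B3=F, B4=T, B5=E, B6=T, B7=F, B8=F, B9=T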